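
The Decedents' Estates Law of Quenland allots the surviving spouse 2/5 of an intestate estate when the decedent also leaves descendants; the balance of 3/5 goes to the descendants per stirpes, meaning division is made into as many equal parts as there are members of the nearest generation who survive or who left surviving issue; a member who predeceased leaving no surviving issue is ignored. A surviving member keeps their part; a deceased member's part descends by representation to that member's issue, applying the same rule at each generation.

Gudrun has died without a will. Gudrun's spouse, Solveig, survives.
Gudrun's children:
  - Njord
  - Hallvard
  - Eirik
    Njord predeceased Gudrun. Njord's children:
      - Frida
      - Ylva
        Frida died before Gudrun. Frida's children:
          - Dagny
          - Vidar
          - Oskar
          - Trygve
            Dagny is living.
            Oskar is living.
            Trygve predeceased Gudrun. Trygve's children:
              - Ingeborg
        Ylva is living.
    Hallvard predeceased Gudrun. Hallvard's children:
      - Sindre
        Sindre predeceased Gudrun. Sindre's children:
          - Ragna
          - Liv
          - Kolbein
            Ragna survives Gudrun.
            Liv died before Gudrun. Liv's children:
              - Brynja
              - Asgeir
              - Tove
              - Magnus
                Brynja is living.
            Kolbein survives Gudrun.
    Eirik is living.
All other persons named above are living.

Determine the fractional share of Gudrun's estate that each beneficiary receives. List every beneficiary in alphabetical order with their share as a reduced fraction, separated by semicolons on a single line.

Solveig, as surviving spouse, takes 2/5.
The remaining 3/5 passes to Gudrun's descendants per stirpes.
The 3/5 is divided into 3 equal shares of 1/5 among Njord, Hallvard, Eirik.
Njord predeceased; the 1/5 allotted to Njord's branch passes to Njord's issue by representation.
The 1/5 is divided into 2 equal shares of 1/10 among Frida, Ylva.
Frida predeceased; the 1/10 allotted to Frida's branch passes to Frida's issue by representation.
The 1/10 is divided into 4 equal shares of 1/40 among Dagny, Vidar, Oskar, Trygve.
Dagny is living and takes 1/40.
Vidar is living and takes 1/40.
Oskar is living and takes 1/40.
Trygve predeceased; the 1/40 allotted to Trygve's branch passes to Trygve's issue by representation.
Ingeborg is the sole taker at this level and receives the full 1/40.
Ylva is living and takes 1/10.
Hallvard predeceased; the 1/5 allotted to Hallvard's branch passes to Hallvard's issue by representation.
Sindre's line is the sole branch at this level, so the full 1/5 passes to Sindre's issue by representation.
The 1/5 is divided into 3 equal shares of 1/15 among Ragna, Liv, Kolbein.
Ragna is living and takes 1/15.
Liv predeceased; the 1/15 allotted to Liv's branch passes to Liv's issue by representation.
The 1/15 is divided into 4 equal shares of 1/60 among Brynja, Asgeir, Tove, Magnus.
Brynja is living and takes 1/60.
Asgeir is living and takes 1/60.
Tove is living and takes 1/60.
Magnus is living and takes 1/60.
Kolbein is living and takes 1/15.
Eirik is living and takes 1/5.

Asgeir 1/60; Brynja 1/60; Dagny 1/40; Eirik 1/5; Ingeborg 1/40; Kolbein 1/15; Magnus 1/60; Oskar 1/40; Ragna 1/15; Solveig 2/5; Tove 1/60; Vidar 1/40; Ylva 1/10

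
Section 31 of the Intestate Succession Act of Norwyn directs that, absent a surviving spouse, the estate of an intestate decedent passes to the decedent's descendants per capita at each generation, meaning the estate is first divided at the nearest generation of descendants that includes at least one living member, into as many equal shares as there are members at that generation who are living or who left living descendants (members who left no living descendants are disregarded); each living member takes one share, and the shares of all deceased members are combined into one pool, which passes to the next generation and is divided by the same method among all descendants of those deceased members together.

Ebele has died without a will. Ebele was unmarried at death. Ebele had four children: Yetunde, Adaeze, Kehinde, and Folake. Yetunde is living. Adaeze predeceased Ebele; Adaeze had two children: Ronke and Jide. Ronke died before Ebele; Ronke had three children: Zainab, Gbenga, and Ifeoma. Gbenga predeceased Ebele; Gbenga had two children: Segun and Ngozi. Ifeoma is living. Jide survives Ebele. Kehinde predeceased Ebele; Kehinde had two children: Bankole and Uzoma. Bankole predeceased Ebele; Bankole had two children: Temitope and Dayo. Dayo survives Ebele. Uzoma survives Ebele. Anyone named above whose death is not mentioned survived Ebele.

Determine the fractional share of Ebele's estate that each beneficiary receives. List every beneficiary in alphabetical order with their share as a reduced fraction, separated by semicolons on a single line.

Dayo 1/20; Folake 1/4; Ifeoma 1/20; Jide 1/8; Ngozi 1/40; Segun 1/40; Temitope 1/20; Uzoma 1/8; Yetunde 1/4; Zainab 1/20

There is no surviving spouse, so the entire estate passes to Ebele's descendants per capita at each generation.
At generation 1 (Yetunde, Adaeze, Kehinde, Folake) there are 4 shares of (1)/4 = 1/4 each.
Living: Yetunde and Folake — each takes 1/4.
Deceased: Adaeze and Kehinde. Their combined 1/2 is pooled and carried to generation 2.
At generation 2 (Ronke, Jide, Bankole, Uzoma) there are 4 shares of (1/2)/4 = 1/8 each.
Living: Jide and Uzoma — each takes 1/8.
Deceased: Ronke and Bankole. Their combined 1/4 is pooled and carried to generation 3.
At generation 3 (Zainab, Gbenga, Ifeoma, Temitope, Dayo) there are 5 shares of (1/4)/5 = 1/20 each.
Living: Zainab, Ifeoma, Temitope, and Dayo — each takes 1/20.
Deceased: Gbenga. That 1/20 share is carried to generation 4.
At generation 4 (Segun, Ngozi) there are 2 shares of (1/20)/2 = 1/40 each.
Living: Segun and Ngozi — each takes 1/40.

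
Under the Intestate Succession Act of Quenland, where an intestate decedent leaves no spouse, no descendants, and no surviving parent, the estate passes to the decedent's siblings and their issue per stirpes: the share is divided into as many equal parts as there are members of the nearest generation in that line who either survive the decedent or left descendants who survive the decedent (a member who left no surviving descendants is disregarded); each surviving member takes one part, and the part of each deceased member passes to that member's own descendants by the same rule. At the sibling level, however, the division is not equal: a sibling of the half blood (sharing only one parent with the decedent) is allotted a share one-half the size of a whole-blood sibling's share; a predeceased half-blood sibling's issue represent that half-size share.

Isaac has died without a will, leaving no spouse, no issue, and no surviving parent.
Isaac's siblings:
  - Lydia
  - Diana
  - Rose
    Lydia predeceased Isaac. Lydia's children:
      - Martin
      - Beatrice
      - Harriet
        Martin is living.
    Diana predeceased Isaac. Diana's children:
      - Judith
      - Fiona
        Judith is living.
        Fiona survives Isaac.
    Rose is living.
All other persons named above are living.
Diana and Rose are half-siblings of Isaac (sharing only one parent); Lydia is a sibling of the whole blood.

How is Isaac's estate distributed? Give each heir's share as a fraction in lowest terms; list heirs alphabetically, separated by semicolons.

No spouse, descendants, or parent survives, so the estate passes to Isaac's siblings per stirpes.
Half-blood siblings count for one-half the weight of whole-blood siblings at the initial division.
Dividing 1 in proportion to weights (total weight 2): Lydia (weight 1) → 1/2; Diana (weight 1/2) → 1/4; Rose (weight 1/2) → 1/4.
Lydia predeceased; the 1/2 allotted to Lydia's branch passes to Lydia's issue by representation.
The 1/2 is divided into 3 equal shares of 1/6 among Martin, Beatrice, Harriet.
Martin is living and takes 1/6.
Beatrice is living and takes 1/6.
Harriet is living and takes 1/6.
Diana predeceased; the 1/4 allotted to Diana's branch passes to Diana's issue by representation.
The 1/4 is divided into 2 equal shares of 1/8 among Judith, Fiona.
Judith is living and takes 1/8.
Fiona is living and takes 1/8.
Rose is living and takes 1/4.

Beatrice 1/6; Fiona 1/8; Harriet 1/6; Judith 1/8; Martin 1/6; Rose 1/4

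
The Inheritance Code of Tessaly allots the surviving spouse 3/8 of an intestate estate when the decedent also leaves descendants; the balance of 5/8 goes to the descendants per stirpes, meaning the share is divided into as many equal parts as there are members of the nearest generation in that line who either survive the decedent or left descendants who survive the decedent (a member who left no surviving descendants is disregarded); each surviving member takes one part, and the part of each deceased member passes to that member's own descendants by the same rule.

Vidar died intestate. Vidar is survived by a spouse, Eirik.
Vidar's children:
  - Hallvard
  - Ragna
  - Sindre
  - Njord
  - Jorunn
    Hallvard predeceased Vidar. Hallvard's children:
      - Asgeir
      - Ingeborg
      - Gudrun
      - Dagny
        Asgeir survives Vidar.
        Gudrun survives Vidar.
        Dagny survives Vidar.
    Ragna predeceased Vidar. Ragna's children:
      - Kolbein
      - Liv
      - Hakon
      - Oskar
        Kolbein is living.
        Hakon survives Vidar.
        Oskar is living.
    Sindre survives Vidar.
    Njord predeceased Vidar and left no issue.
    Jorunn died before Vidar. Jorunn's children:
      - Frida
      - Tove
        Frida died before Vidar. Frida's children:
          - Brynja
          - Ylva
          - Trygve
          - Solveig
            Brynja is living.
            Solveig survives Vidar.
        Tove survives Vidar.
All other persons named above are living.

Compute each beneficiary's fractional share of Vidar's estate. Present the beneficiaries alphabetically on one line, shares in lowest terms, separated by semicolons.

Eirik, as surviving spouse, takes 3/8.
The remaining 5/8 passes to Vidar's descendants per stirpes.
Njord left no surviving issue, so that branch lapses and is disregarded.
The 5/8 is divided into 4 equal shares of 5/32 among Hallvard, Ragna, Sindre, Jorunn.
Hallvard predeceased; the 5/32 allotted to Hallvard's branch passes to Hallvard's issue by representation.
The 5/32 is divided into 4 equal shares of 5/128 among Asgeir, Ingeborg, Gudrun, Dagny.
Asgeir is living and takes 5/128.
Ingeborg is living and takes 5/128.
Gudrun is living and takes 5/128.
Dagny is living and takes 5/128.
Ragna predeceased; the 5/32 allotted to Ragna's branch passes to Ragna's issue by representation.
The 5/32 is divided into 4 equal shares of 5/128 among Kolbein, Liv, Hakon, Oskar.
Kolbein is living and takes 5/128.
Liv is living and takes 5/128.
Hakon is living and takes 5/128.
Oskar is living and takes 5/128.
Sindre is living and takes 5/32.
Jorunn predeceased; the 5/32 allotted to Jorunn's branch passes to Jorunn's issue by representation.
The 5/32 is divided into 2 equal shares of 5/64 among Frida, Tove.
Frida predeceased; the 5/64 allotted to Frida's branch passes to Frida's issue by representation.
The 5/64 is divided into 4 equal shares of 5/256 among Brynja, Ylva, Trygve, Solveig.
Brynja is living and takes 5/256.
Ylva is living and takes 5/256.
Trygve is living and takes 5/256.
Solveig is living and takes 5/256.
Tove is living and takes 5/64.

Asgeir 5/128; Brynja 5/256; Dagny 5/128; Eirik 3/8; Gudrun 5/128; Hakon 5/128; Ingeborg 5/128; Kolbein 5/128; Liv 5/128; Oskar 5/128; Sindre 5/32; Solveig 5/256; Tove 5/64; Trygve 5/256; Ylva 5/256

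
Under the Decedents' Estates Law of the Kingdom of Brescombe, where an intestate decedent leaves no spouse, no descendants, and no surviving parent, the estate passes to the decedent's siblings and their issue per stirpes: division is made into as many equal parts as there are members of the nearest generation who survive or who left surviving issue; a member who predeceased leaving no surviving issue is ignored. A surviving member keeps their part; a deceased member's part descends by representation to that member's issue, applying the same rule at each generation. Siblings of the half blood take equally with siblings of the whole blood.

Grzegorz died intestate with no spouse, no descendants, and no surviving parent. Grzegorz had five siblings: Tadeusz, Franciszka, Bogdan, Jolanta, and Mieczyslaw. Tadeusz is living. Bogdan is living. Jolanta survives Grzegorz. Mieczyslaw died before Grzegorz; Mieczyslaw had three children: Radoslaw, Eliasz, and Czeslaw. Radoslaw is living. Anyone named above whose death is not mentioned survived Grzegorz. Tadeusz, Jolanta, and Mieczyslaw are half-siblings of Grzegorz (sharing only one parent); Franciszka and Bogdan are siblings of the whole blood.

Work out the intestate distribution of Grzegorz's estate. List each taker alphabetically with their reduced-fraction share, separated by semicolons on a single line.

No spouse, descendants, or parent survives, so the estate passes to Grzegorz's siblings per stirpes.
Half-blood and whole-blood siblings take equally under the stated rule.
The estate is divided into 5 equal shares of 1/5 among Tadeusz, Franciszka, Bogdan, Jolanta, Mieczyslaw.
Tadeusz is living and takes 1/5.
Franciszka is living and takes 1/5.
Bogdan is living and takes 1/5.
Jolanta is living and takes 1/5.
Mieczyslaw predeceased; the 1/5 allotted to Mieczyslaw's branch passes to Mieczyslaw's issue by representation.
The 1/5 is divided into 3 equal shares of 1/15 among Radoslaw, Eliasz, Czeslaw.
Radoslaw is living and takes 1/15.
Eliasz is living and takes 1/15.
Czeslaw is living and takes 1/15.

Bogdan 1/5; Czeslaw 1/15; Eliasz 1/15; Franciszka 1/5; Jolanta 1/5; Radoslaw 1/15; Tadeusz 1/5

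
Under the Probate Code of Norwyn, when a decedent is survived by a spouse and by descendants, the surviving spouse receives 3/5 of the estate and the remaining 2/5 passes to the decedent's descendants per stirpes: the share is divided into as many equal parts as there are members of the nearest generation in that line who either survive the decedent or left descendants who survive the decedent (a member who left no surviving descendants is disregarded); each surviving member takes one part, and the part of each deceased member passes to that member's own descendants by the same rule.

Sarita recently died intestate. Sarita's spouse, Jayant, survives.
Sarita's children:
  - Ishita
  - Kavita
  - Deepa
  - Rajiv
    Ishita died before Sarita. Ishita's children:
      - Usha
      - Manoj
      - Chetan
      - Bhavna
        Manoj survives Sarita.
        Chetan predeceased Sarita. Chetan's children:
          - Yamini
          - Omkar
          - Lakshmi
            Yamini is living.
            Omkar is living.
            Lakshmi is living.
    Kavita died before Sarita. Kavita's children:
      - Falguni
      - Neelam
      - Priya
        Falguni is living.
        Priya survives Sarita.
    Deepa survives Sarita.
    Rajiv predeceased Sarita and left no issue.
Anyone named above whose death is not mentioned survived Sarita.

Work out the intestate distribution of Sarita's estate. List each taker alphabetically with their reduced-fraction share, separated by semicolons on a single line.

Bhavna 1/30; Deepa 2/15; Falguni 2/45; Jayant 3/5; Lakshmi 1/90; Manoj 1/30; Neelam 2/45; Omkar 1/90; Priya 2/45; Usha 1/30; Yamini 1/90

Jayant, as surviving spouse, takes 3/5.
The remaining 2/5 passes to Sarita's descendants per stirpes.
Rajiv left no surviving issue, so that branch lapses and is disregarded.
The 2/5 is divided into 3 equal shares of 2/15 among Ishita, Kavita, Deepa.
Ishita predeceased; the 2/15 allotted to Ishita's branch passes to Ishita's issue by representation.
The 2/15 is divided into 4 equal shares of 1/30 among Usha, Manoj, Chetan, Bhavna.
Usha is living and takes 1/30.
Manoj is living and takes 1/30.
Chetan predeceased; the 1/30 allotted to Chetan's branch passes to Chetan's issue by representation.
The 1/30 is divided into 3 equal shares of 1/90 among Yamini, Omkar, Lakshmi.
Yamini is living and takes 1/90.
Omkar is living and takes 1/90.
Lakshmi is living and takes 1/90.
Bhavna is living and takes 1/30.
Kavita predeceased; the 2/15 allotted to Kavita's branch passes to Kavita's issue by representation.
The 2/15 is divided into 3 equal shares of 2/45 among Falguni, Neelam, Priya.
Falguni is living and takes 2/45.
Neelam is living and takes 2/45.
Priya is living and takes 2/45.
Deepa is living and takes 2/15.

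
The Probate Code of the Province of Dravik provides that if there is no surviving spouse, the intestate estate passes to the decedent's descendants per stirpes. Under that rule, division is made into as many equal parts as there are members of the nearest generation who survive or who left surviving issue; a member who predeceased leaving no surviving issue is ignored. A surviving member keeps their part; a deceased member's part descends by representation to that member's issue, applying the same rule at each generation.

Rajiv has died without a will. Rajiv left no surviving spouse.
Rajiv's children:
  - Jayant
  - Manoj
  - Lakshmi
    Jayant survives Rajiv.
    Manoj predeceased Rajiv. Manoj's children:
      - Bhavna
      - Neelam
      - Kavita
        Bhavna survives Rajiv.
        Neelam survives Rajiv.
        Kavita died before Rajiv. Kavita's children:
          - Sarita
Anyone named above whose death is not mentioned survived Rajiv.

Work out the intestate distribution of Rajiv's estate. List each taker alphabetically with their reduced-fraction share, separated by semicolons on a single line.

Bhavna 1/9; Jayant 1/3; Lakshmi 1/3; Neelam 1/9; Sarita 1/9

There is no surviving spouse, so the entire estate passes to Rajiv's descendants per stirpes.
The estate is divided into 3 equal shares of 1/3 among Jayant, Manoj, Lakshmi.
Jayant is living and takes 1/3.
Manoj predeceased; the 1/3 allotted to Manoj's branch passes to Manoj's issue by representation.
The 1/3 is divided into 3 equal shares of 1/9 among Bhavna, Neelam, Kavita.
Bhavna is living and takes 1/9.
Neelam is living and takes 1/9.
Kavita predeceased; the 1/9 allotted to Kavita's branch passes to Kavita's issue by representation.
Sarita is the sole taker at this level and receives the full 1/9.
Lakshmi is living and takes 1/3.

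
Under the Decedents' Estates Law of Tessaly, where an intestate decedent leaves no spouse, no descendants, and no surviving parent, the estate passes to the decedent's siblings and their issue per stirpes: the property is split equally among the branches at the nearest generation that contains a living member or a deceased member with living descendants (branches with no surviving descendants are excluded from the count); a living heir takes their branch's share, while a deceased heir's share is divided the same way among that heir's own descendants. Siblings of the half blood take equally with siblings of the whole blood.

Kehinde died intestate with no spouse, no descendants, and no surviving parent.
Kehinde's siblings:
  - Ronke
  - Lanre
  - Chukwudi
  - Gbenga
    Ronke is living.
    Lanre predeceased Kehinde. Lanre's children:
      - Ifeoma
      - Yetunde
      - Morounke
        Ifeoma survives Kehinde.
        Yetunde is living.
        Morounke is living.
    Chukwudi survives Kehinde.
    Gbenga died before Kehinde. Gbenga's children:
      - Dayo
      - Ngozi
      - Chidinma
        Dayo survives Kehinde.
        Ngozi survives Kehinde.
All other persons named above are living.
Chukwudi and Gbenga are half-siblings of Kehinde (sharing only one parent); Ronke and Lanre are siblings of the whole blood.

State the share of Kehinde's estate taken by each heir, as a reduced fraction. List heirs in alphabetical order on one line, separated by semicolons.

No spouse, descendants, or parent survives, so the estate passes to Kehinde's siblings per stirpes.
Half-blood and whole-blood siblings take equally under the stated rule.
The estate is divided into 4 equal shares of 1/4 among Ronke, Lanre, Chukwudi, Gbenga.
Ronke is living and takes 1/4.
Lanre predeceased; the 1/4 allotted to Lanre's branch passes to Lanre's issue by representation.
The 1/4 is divided into 3 equal shares of 1/12 among Ifeoma, Yetunde, Morounke.
Ifeoma is living and takes 1/12.
Yetunde is living and takes 1/12.
Morounke is living and takes 1/12.
Chukwudi is living and takes 1/4.
Gbenga predeceased; the 1/4 allotted to Gbenga's branch passes to Gbenga's issue by representation.
The 1/4 is divided into 3 equal shares of 1/12 among Dayo, Ngozi, Chidinma.
Dayo is living and takes 1/12.
Ngozi is living and takes 1/12.
Chidinma is living and takes 1/12.

Chidinma 1/12; Chukwudi 1/4; Dayo 1/12; Ifeoma 1/12; Morounke 1/12; Ngozi 1/12; Ronke 1/4; Yetunde 1/12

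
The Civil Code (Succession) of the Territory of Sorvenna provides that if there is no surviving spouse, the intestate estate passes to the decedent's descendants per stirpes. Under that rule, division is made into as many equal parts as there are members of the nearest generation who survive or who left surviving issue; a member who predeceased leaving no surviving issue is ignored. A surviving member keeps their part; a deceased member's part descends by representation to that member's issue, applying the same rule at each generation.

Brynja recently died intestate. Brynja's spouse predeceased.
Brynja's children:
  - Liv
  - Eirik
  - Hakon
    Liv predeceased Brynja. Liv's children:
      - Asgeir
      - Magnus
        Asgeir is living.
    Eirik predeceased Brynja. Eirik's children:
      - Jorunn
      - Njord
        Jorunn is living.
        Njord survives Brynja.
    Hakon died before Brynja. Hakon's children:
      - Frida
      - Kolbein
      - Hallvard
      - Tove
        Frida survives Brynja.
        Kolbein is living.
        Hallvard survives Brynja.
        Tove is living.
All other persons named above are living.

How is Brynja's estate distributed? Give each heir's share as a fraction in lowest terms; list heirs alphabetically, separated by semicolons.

There is no surviving spouse, so the entire estate passes to Brynja's descendants per stirpes.
The estate is divided into 3 equal shares of 1/3 among Liv, Eirik, Hakon.
Liv predeceased; the 1/3 allotted to Liv's branch passes to Liv's issue by representation.
The 1/3 is divided into 2 equal shares of 1/6 among Asgeir, Magnus.
Asgeir is living and takes 1/6.
Magnus is living and takes 1/6.
Eirik predeceased; the 1/3 allotted to Eirik's branch passes to Eirik's issue by representation.
The 1/3 is divided into 2 equal shares of 1/6 among Jorunn, Njord.
Jorunn is living and takes 1/6.
Njord is living and takes 1/6.
Hakon predeceased; the 1/3 allotted to Hakon's branch passes to Hakon's issue by representation.
The 1/3 is divided into 4 equal shares of 1/12 among Frida, Kolbein, Hallvard, Tove.
Frida is living and takes 1/12.
Kolbein is living and takes 1/12.
Hallvard is living and takes 1/12.
Tove is living and takes 1/12.

Asgeir 1/6; Frida 1/12; Hallvard 1/12; Jorunn 1/6; Kolbein 1/12; Magnus 1/6; Njord 1/6; Tove 1/12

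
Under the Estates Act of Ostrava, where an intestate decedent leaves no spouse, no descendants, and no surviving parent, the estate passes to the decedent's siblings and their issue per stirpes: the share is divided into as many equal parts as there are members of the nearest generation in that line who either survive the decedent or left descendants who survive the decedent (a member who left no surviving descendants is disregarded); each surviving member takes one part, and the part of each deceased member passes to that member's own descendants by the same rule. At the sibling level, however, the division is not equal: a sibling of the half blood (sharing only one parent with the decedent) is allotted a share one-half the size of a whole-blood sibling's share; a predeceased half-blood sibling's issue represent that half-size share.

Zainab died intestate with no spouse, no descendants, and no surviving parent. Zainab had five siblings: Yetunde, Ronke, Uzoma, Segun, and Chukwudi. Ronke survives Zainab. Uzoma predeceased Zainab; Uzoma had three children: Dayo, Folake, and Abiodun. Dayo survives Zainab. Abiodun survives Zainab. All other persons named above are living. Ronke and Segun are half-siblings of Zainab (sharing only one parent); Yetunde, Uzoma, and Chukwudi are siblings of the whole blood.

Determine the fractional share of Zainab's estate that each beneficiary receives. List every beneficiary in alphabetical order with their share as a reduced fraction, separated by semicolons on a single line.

No spouse, descendants, or parent survives, so the estate passes to Zainab's siblings per stirpes.
Half-blood siblings count for one-half the weight of whole-blood siblings at the initial division.
Dividing 1 in proportion to weights (total weight 4): Yetunde (weight 1) → 1/4; Ronke (weight 1/2) → 1/8; Uzoma (weight 1) → 1/4; Segun (weight 1/2) → 1/8; Chukwudi (weight 1) → 1/4.
Yetunde is living and takes 1/4.
Ronke is living and takes 1/8.
Uzoma predeceased; the 1/4 allotted to Uzoma's branch passes to Uzoma's issue by representation.
The 1/4 is divided into 3 equal shares of 1/12 among Dayo, Folake, Abiodun.
Dayo is living and takes 1/12.
Folake is living and takes 1/12.
Abiodun is living and takes 1/12.
Segun is living and takes 1/8.
Chukwudi is living and takes 1/4.

Abiodun 1/12; Chukwudi 1/4; Dayo 1/12; Folake 1/12; Ronke 1/8; Segun 1/8; Yetunde 1/4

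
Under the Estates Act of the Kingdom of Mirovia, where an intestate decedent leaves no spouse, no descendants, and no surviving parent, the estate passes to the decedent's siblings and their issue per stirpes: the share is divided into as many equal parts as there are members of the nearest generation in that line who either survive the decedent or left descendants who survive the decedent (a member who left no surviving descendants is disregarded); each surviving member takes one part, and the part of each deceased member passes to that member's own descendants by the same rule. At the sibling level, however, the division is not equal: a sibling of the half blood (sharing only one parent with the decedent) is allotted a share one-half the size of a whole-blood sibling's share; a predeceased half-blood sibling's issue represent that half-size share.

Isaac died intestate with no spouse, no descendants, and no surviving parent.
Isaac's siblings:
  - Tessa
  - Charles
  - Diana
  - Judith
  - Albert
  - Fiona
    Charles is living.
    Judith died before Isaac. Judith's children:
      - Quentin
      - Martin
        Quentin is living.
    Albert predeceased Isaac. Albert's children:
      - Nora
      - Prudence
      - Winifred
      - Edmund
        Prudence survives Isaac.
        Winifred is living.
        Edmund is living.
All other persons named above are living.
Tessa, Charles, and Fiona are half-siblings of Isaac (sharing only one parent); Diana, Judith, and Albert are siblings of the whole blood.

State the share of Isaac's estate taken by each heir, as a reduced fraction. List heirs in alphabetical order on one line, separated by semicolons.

No spouse, descendants, or parent survives, so the estate passes to Isaac's siblings per stirpes.
Half-blood siblings count for one-half the weight of whole-blood siblings at the initial division.
Dividing 1 in proportion to weights (total weight 9/2): Tessa (weight 1/2) → 1/9; Charles (weight 1/2) → 1/9; Diana (weight 1) → 2/9; Judith (weight 1) → 2/9; Albert (weight 1) → 2/9; Fiona (weight 1/2) → 1/9.
Tessa is living and takes 1/9.
Charles is living and takes 1/9.
Diana is living and takes 2/9.
Judith predeceased; the 2/9 allotted to Judith's branch passes to Judith's issue by representation.
The 2/9 is divided into 2 equal shares of 1/9 among Quentin, Martin.
Quentin is living and takes 1/9.
Martin is living and takes 1/9.
Albert predeceased; the 2/9 allotted to Albert's branch passes to Albert's issue by representation.
The 2/9 is divided into 4 equal shares of 1/18 among Nora, Prudence, Winifred, Edmund.
Nora is living and takes 1/18.
Prudence is living and takes 1/18.
Winifred is living and takes 1/18.
Edmund is living and takes 1/18.
Fiona is living and takes 1/9.

Charles 1/9; Diana 2/9; Edmund 1/18; Fiona 1/9; Martin 1/9; Nora 1/18; Prudence 1/18; Quentin 1/9; Tessa 1/9; Winifred 1/18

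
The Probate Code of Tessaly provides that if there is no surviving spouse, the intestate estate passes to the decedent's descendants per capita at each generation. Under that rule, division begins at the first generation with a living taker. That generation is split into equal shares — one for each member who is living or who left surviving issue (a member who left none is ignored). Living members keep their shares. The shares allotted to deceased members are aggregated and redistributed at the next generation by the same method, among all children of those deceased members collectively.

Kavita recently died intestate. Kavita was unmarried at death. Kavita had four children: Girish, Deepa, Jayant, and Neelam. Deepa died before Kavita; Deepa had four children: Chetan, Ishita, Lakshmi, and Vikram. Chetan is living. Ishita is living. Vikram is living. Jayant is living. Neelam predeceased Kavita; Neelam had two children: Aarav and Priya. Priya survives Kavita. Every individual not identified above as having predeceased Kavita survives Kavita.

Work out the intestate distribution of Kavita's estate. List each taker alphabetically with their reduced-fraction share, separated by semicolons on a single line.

There is no surviving spouse, so the entire estate passes to Kavita's descendants per capita at each generation.
At generation 1 (Girish, Deepa, Jayant, Neelam) there are 4 shares of (1)/4 = 1/4 each.
Living: Girish and Jayant — each takes 1/4.
Deceased: Deepa and Neelam. Their combined 1/2 is pooled and carried to generation 2.
At generation 2 (Chetan, Ishita, Lakshmi, Vikram, Aarav, Priya) there are 6 shares of (1/2)/6 = 1/12 each.
Living: Chetan, Ishita, Lakshmi, Vikram, Aarav, and Priya — each takes 1/12.

Aarav 1/12; Chetan 1/12; Girish 1/4; Ishita 1/12; Jayant 1/4; Lakshmi 1/12; Priya 1/12; Vikram 1/12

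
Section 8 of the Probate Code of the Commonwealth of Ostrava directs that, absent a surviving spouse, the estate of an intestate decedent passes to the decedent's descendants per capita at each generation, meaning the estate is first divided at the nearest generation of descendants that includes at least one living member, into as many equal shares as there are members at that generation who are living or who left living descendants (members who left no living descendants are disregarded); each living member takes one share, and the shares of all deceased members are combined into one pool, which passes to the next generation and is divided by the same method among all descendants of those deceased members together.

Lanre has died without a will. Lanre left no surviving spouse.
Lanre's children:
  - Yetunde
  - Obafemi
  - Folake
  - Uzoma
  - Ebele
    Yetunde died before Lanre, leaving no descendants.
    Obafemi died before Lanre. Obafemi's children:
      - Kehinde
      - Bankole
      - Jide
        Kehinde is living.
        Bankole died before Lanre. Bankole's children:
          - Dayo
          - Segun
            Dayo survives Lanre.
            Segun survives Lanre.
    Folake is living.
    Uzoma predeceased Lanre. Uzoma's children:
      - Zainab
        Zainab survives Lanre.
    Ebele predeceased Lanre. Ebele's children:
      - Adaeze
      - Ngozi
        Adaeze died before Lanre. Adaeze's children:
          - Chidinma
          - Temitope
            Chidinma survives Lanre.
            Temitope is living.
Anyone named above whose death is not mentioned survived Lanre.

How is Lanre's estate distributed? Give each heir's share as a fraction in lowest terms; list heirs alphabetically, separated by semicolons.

There is no surviving spouse, so the entire estate passes to Lanre's descendants per capita at each generation.
At generation 1 (Obafemi, Folake, Uzoma, Ebele) there are 4 shares of (1)/4 = 1/4 each.
Living: Folake — each takes 1/4.
Deceased: Obafemi, Uzoma, and Ebele. Their combined 3/4 is pooled and carried to generation 2.
At generation 2 (Kehinde, Bankole, Jide, Zainab, Adaeze, Ngozi) there are 6 shares of (3/4)/6 = 1/8 each.
Living: Kehinde, Jide, Zainab, and Ngozi — each takes 1/8.
Deceased: Bankole and Adaeze. Their combined 1/4 is pooled and carried to generation 3.
At generation 3 (Dayo, Segun, Chidinma, Temitope) there are 4 shares of (1/4)/4 = 1/16 each.
Living: Dayo, Segun, Chidinma, and Temitope — each takes 1/16.

Chidinma 1/16; Dayo 1/16; Folake 1/4; Jide 1/8; Kehinde 1/8; Ngozi 1/8; Segun 1/16; Temitope 1/16; Zainab 1/8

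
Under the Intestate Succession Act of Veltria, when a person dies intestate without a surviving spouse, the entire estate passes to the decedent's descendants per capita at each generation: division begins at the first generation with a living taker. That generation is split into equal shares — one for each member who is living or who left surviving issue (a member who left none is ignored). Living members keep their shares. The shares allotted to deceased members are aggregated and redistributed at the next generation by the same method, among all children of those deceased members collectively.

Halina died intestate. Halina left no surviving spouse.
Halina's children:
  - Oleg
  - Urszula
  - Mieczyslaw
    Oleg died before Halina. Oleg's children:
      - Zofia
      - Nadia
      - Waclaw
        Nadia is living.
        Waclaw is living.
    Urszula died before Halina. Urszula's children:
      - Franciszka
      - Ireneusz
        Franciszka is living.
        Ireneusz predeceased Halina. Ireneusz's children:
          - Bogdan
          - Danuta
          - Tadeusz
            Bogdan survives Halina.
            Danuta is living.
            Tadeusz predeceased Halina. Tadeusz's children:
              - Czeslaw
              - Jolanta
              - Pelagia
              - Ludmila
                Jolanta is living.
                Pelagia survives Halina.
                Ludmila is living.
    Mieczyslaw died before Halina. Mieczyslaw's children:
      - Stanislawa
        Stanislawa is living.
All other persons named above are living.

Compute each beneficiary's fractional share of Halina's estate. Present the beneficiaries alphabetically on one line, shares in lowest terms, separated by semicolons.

Bogdan 1/18; Czeslaw 1/72; Danuta 1/18; Franciszka 1/6; Jolanta 1/72; Ludmila 1/72; Nadia 1/6; Pelagia 1/72; Stanislawa 1/6; Waclaw 1/6; Zofia 1/6

There is no surviving spouse, so the entire estate passes to Halina's descendants per capita at each generation.
No one at generation 1 (Oleg, Urszula, Mieczyslaw) is living; moving to the next generation.
At generation 2 (Zofia, Nadia, Waclaw, Franciszka, Ireneusz, Stanislawa) there are 6 shares of (1)/6 = 1/6 each.
Living: Zofia, Nadia, Waclaw, Franciszka, and Stanislawa — each takes 1/6.
Deceased: Ireneusz. That 1/6 share is carried to generation 3.
At generation 3 (Bogdan, Danuta, Tadeusz) there are 3 shares of (1/6)/3 = 1/18 each.
Living: Bogdan and Danuta — each takes 1/18.
Deceased: Tadeusz. That 1/18 share is carried to generation 4.
At generation 4 (Czeslaw, Jolanta, Pelagia, Ludmila) there are 4 shares of (1/18)/4 = 1/72 each.
Living: Czeslaw, Jolanta, Pelagia, and Ludmila — each takes 1/72.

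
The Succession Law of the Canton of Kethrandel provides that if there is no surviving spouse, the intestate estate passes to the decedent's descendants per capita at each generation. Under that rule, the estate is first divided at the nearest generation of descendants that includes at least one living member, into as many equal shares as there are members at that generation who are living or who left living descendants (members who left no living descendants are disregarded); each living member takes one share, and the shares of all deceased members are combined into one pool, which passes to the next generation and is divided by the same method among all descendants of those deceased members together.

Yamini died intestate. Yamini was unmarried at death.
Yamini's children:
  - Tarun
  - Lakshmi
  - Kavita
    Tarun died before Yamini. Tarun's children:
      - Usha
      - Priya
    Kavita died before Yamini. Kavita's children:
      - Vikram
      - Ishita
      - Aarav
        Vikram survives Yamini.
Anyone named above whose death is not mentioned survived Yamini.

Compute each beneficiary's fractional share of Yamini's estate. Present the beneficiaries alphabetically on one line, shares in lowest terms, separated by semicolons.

There is no surviving spouse, so the entire estate passes to Yamini's descendants per capita at each generation.
At generation 1 (Tarun, Lakshmi, Kavita) there are 3 shares of (1)/3 = 1/3 each.
Living: Lakshmi — each takes 1/3.
Deceased: Tarun and Kavita. Their combined 2/3 is pooled and carried to generation 2.
At generation 2 (Usha, Priya, Vikram, Ishita, Aarav) there are 5 shares of (2/3)/5 = 2/15 each.
Living: Usha, Priya, Vikram, Ishita, and Aarav — each takes 2/15.

Aarav 2/15; Ishita 2/15; Lakshmi 1/3; Priya 2/15; Usha 2/15; Vikram 2/15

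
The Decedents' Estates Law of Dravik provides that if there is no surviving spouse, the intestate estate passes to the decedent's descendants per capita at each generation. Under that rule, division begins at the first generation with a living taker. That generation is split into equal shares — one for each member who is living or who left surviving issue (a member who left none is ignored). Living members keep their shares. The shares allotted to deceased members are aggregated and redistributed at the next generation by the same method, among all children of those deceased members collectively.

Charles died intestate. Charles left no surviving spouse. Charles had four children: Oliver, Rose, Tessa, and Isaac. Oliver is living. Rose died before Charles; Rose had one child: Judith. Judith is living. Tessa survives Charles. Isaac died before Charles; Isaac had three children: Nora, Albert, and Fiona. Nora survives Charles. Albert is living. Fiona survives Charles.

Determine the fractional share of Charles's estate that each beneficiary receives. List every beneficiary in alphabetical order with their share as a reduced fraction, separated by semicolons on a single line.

There is no surviving spouse, so the entire estate passes to Charles's descendants per capita at each generation.
At generation 1 (Oliver, Rose, Tessa, Isaac) there are 4 shares of (1)/4 = 1/4 each.
Living: Oliver and Tessa — each takes 1/4.
Deceased: Rose and Isaac. Their combined 1/2 is pooled and carried to generation 2.
At generation 2 (Judith, Nora, Albert, Fiona) there are 4 shares of (1/2)/4 = 1/8 each.
Living: Judith, Nora, Albert, and Fiona — each takes 1/8.

Albert 1/8; Fiona 1/8; Judith 1/8; Nora 1/8; Oliver 1/4; Tessa 1/4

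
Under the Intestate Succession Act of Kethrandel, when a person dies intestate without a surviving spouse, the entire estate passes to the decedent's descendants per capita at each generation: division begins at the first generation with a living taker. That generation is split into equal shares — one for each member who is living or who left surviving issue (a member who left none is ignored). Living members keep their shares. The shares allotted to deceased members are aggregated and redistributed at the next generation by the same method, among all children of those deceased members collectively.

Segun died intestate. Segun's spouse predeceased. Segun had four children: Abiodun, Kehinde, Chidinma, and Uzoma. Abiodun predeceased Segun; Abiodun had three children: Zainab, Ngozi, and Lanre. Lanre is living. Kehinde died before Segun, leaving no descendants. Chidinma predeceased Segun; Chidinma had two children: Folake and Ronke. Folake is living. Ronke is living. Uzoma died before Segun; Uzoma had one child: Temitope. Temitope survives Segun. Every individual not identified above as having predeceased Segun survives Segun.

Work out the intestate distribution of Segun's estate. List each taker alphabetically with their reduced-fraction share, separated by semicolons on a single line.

There is no surviving spouse, so the entire estate passes to Segun's descendants per capita at each generation.
No one at generation 1 (Abiodun, Chidinma, Uzoma) is living; moving to the next generation.
At generation 2 (Zainab, Ngozi, Lanre, Folake, Ronke, Temitope) there are 6 shares of (1)/6 = 1/6 each.
Living: Zainab, Ngozi, Lanre, Folake, Ronke, and Temitope — each takes 1/6.

Folake 1/6; Lanre 1/6; Ngozi 1/6; Ronke 1/6; Temitope 1/6; Zainab 1/6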